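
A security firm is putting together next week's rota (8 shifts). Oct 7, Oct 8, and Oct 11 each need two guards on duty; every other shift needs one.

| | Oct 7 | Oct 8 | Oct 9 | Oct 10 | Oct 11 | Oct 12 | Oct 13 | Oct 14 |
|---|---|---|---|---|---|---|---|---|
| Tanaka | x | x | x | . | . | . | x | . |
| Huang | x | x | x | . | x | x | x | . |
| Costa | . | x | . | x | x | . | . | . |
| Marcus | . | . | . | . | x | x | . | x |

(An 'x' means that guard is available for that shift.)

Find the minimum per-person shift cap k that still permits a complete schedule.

With 4 guards and 11 worker-slots to fill, someone must work at least ⌈11/4⌉ = 3 shifts, so k ≥ 3.
k = 3 works: Oct 7→Tanaka+Huang, Oct 8→Huang+Costa, Oct 9→Tanaka, Oct 10→Costa, Oct 11→Costa+Marcus, Oct 12→Huang, Oct 13→Tanaka, Oct 14→Marcus.
Loads: Tanaka 3, Huang 3, Costa 3, Marcus 2 — all ≤ 3.

3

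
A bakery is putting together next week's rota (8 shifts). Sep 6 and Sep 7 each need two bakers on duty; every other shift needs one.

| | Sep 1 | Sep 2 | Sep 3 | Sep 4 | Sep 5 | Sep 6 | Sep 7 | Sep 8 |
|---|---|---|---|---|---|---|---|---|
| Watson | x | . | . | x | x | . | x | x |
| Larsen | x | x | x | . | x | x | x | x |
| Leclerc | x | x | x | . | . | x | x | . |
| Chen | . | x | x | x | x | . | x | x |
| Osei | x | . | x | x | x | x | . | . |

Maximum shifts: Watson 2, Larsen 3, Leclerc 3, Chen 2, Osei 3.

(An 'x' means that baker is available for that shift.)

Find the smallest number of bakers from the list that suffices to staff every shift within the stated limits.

10 slots to fill and no one can take more than 3, so at least ⌈10/3⌉ = 4 bakers are needed.
Watson, Larsen, Leclerc, and Chen alone can cover everything: Sep 1→Watson, Sep 2→Larsen, Sep 3→Leclerc, Sep 4→Watson, Sep 5→Larsen, Sep 6→Larsen+Leclerc, Sep 7→Leclerc+Chen, Sep 8→Chen.

4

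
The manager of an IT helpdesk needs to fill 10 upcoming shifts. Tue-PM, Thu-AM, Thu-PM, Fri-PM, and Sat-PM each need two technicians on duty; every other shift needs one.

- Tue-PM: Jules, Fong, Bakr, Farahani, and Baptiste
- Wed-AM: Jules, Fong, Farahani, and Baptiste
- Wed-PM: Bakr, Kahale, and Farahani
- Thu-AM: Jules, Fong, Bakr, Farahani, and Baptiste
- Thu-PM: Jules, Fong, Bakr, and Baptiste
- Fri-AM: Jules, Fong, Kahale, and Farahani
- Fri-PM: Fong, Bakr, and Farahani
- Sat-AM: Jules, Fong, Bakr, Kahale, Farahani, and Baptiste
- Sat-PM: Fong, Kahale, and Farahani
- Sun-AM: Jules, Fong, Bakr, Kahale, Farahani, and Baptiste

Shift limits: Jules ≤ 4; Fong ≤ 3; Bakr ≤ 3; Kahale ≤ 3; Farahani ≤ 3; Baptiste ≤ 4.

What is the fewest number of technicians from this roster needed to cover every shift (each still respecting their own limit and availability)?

5

15 slots to fill and no one can take more than 4, so at least ⌈15/4⌉ = 4 technicians are needed.
Any 4 technicians together have capacity at most 4+4+3+3 = 14 < 15 slots, so 4 can never suffice.
Jules, Fong, Bakr, Kahale, and Farahani alone can cover everything: Tue-PM→Jules+Farahani, Wed-AM→Jules, Wed-PM→Bakr, Thu-AM→Bakr+Farahani, Thu-PM→Jules+Fong, Fri-AM→Jules, Fri-PM→Fong+Bakr, Sat-AM→Kahale, Sat-PM→Fong+Kahale, Sun-AM→Kahale.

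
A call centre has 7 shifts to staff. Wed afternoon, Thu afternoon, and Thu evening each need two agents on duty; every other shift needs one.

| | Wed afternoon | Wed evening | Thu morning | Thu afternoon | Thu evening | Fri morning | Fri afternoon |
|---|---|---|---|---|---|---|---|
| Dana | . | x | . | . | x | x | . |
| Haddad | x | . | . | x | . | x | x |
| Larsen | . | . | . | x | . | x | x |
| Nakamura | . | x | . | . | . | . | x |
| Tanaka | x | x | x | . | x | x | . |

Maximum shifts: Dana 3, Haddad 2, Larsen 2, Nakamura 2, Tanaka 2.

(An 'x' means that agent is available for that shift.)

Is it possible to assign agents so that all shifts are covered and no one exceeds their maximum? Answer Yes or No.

No

Total capacity is 11 and 10 slots are needed, so capacity alone doesn't rule it out.
Shifts {Wed afternoon, Thu morning, Thu evening} need 5 worker-slots in total, but the agents available for any of those shifts (Dana, Haddad, and Tanaka) can supply at most 4 among them. So no valid schedule exists.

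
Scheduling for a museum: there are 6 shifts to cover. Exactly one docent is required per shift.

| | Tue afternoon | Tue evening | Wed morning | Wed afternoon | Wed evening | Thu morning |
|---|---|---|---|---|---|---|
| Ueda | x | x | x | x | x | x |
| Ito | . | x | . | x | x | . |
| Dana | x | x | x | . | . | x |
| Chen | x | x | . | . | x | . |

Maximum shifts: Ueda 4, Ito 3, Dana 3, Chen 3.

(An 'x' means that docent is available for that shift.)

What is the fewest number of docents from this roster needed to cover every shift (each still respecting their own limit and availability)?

2

6 slots to fill and no one can take more than 4, so at least ⌈6/4⌉ = 2 docents are needed.
Ueda and Ito alone can cover everything: Tue afternoon→Ueda, Tue evening→Ueda, Wed morning→Ueda, Wed afternoon→Ito, Wed evening→Ito, Thu morning→Ueda.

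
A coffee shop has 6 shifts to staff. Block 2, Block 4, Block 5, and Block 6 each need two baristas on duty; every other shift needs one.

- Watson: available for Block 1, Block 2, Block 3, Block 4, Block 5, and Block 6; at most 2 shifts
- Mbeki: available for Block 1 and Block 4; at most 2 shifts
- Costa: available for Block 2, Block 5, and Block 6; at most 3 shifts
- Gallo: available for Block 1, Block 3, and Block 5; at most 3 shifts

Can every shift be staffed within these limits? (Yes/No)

Total capacity is 10 and 10 slots are needed, so capacity alone doesn't rule it out.
Shifts {Block 2, Block 4, Block 6} need 6 worker-slots in total, but the baristas available for any of those shifts (Watson, Mbeki, and Costa) can supply at most 5 among them. So no valid schedule exists.

No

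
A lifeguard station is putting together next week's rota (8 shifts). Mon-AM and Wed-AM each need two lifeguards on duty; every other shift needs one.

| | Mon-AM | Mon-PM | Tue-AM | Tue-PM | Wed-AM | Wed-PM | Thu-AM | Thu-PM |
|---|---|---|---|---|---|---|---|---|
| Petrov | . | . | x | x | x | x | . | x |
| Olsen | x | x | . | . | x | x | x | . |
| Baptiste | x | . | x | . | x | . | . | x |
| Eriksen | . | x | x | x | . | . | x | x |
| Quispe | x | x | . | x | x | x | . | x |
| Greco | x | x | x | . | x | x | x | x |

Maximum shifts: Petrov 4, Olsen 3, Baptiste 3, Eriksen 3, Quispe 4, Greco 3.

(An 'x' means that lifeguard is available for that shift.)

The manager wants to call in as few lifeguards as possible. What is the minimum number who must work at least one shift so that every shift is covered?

10 slots to fill and no one can take more than 4, so at least ⌈10/4⌉ = 3 lifeguards are needed.
Petrov, Olsen, and Baptiste alone can cover everything: Mon-AM→Olsen+Baptiste, Mon-PM→Olsen, Tue-AM→Petrov, Tue-PM→Petrov, Wed-AM→Petrov+Baptiste, Wed-PM→Petrov, Thu-AM→Olsen, Thu-PM→Baptiste.

3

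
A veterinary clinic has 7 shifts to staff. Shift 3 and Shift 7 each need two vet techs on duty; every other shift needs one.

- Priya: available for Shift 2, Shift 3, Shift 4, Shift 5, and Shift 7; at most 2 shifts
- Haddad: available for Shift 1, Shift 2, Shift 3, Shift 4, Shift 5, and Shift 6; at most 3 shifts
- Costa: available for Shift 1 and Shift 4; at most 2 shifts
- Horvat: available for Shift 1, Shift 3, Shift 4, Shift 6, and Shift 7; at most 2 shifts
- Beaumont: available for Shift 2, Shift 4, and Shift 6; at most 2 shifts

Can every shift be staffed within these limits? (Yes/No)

Shift 7 can only be covered by Priya and Horvat, so that assignment is forced.
One valid schedule: Shift 1→Haddad, Shift 2→Haddad, Shift 3→Haddad+Horvat, Shift 4→Costa, Shift 5→Priya, Shift 6→Beaumont, Shift 7→Priya+Horvat.
Loads: Priya 2/2, Haddad 3/3, Costa 1/2, Horvat 2/2, Beaumont 1/2 — all within limits.

Yes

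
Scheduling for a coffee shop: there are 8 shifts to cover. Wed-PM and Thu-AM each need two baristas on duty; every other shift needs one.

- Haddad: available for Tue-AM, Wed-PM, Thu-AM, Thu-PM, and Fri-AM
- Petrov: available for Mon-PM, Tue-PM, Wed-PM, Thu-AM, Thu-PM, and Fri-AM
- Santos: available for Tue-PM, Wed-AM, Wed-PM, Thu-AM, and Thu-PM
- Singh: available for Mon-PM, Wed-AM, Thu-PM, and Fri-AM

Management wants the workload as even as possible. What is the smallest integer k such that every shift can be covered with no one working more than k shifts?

3

With 4 baristas and 10 worker-slots to fill, someone must work at least ⌈10/4⌉ = 3 shifts, so k ≥ 3.
k = 3 works: Mon-PM→Petrov, Tue-AM→Haddad, Tue-PM→Petrov, Wed-AM→Santos, Wed-PM→Haddad+Petrov, Thu-AM→Haddad+Santos, Thu-PM→Santos, Fri-AM→Singh.
Loads: Haddad 3, Petrov 3, Santos 3, Singh 1 — all ≤ 3.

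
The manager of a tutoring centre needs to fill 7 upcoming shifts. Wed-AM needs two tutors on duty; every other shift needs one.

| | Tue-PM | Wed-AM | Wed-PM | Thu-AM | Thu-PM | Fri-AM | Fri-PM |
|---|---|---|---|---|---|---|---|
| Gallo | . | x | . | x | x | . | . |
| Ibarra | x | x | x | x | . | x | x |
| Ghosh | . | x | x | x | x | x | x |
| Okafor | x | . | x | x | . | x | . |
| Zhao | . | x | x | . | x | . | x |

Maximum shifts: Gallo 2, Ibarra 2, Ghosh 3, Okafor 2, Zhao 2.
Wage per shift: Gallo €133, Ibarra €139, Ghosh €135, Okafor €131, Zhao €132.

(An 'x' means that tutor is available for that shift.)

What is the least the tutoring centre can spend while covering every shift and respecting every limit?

€1062

Picking the cheapest available tutor for each shift independently would cost €1053, but that ignores the shift limits.
An optimal schedule: Tue-PM→Okafor, Wed-AM→Gallo+Ghosh, Wed-PM→Ghosh, Thu-AM→Gallo, Thu-PM→Zhao, Fri-AM→Okafor, Fri-PM→Zhao.
Total: 131 + 133 + 135 + 135 + 133 + 132 + 131 + 132 = €1062.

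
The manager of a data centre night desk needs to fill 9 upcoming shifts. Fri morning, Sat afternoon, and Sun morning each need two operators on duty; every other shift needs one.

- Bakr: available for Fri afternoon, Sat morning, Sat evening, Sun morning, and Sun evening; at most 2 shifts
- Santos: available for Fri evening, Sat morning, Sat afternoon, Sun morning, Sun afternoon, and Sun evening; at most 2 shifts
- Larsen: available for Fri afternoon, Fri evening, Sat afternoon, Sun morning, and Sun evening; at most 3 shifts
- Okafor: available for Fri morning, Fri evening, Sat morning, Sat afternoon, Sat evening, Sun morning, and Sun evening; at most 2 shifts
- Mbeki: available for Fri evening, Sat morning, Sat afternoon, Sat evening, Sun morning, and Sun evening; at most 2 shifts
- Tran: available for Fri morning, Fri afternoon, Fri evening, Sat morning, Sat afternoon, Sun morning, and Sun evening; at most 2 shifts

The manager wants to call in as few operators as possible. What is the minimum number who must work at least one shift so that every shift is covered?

12 slots to fill and no one can take more than 3, so at least ⌈12/3⌉ = 4 operators are needed.
Any 5 operators together have capacity at most 3+2+2+2+2 = 11 < 12 slots, so 5 can never suffice.
Bakr, Santos, Larsen, Okafor, Mbeki, and Tran alone can cover everything: Fri morning→Okafor+Tran, Fri afternoon→Bakr, Fri evening→Santos, Sat morning→Okafor, Sat afternoon→Larsen+Mbeki, Sat evening→Bakr, Sun morning→Larsen+Mbeki, Sun afternoon→Santos, Sun evening→Larsen.

6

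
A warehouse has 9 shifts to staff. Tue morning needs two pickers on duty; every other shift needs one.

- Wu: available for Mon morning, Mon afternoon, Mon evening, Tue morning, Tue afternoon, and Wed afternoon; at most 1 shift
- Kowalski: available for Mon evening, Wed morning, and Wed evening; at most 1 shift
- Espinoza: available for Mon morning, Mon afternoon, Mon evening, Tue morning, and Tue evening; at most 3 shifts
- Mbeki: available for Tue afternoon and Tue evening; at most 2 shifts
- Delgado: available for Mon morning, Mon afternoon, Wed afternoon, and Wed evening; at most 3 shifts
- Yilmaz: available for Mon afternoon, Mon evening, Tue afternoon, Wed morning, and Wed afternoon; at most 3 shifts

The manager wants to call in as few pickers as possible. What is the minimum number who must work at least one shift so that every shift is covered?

10 slots to fill and no one can take more than 3, so at least ⌈10/3⌉ = 4 pickers are needed.
Wu, Espinoza, Delgado, and Yilmaz alone can cover everything: Mon morning→Espinoza, Mon afternoon→Delgado, Mon evening→Yilmaz, Tue morning→Wu+Espinoza, Tue afternoon→Yilmaz, Tue evening→Espinoza, Wed morning→Yilmaz, Wed afternoon→Delgado, Wed evening→Delgado.

4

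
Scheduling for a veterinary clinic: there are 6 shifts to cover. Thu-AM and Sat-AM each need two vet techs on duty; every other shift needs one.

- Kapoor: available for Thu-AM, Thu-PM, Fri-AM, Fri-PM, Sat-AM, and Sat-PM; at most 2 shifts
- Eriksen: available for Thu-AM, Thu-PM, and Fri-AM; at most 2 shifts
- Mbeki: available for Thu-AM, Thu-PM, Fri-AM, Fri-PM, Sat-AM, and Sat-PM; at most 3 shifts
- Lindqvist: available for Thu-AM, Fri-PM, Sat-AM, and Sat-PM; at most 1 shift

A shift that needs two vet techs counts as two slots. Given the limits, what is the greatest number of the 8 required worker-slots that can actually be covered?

8

Total capacity across all vet techs is 2+2+3+1 = 8, and 8 slots are needed, so at most 8 can be filled.
An assignment achieving 8: Thu-AM→Eriksen+Mbeki, Thu-PM→Kapoor, Fri-AM→Eriksen, Fri-PM→Kapoor, Sat-AM→Mbeki+Lindqvist, Sat-PM→Mbeki.
Loads: Kapoor 2/2, Eriksen 2/2, Mbeki 3/3, Lindqvist 1/1.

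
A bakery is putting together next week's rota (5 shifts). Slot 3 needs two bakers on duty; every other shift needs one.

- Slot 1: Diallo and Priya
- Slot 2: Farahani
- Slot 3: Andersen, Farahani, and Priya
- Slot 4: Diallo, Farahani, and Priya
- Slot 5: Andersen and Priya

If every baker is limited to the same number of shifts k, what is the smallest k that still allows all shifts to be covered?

With 4 bakers and 6 worker-slots to fill, someone must work at least ⌈6/4⌉ = 2 shifts, so k ≥ 2.
k = 2 works: Slot 1→Diallo, Slot 2→Farahani, Slot 3→Andersen+Farahani, Slot 4→Diallo, Slot 5→Andersen.
Loads: Diallo 2, Andersen 2, Farahani 2, Priya 0 — all ≤ 2.

2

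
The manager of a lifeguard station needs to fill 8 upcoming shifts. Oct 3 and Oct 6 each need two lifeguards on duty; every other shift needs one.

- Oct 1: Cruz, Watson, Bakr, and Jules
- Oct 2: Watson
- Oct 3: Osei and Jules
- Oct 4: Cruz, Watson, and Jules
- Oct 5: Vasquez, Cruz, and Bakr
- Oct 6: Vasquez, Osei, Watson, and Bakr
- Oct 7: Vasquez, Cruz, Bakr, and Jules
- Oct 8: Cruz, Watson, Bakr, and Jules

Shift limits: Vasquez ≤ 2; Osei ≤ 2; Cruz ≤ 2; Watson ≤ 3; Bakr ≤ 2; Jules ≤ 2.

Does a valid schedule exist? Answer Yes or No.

Oct 2 can only be covered by Watson, so that assignment is forced.
Oct 3 can only be covered by Osei and Jules, so that assignment is forced.
One valid schedule: Oct 1→Cruz, Oct 2→Watson, Oct 3→Osei+Jules, Oct 4→Cruz, Oct 5→Vasquez, Oct 6→Osei+Watson, Oct 7→Vasquez, Oct 8→Watson.
Loads: Vasquez 2/2, Osei 2/2, Cruz 2/2, Watson 3/3, Bakr 0/2, Jules 1/2 — all within limits.

Yes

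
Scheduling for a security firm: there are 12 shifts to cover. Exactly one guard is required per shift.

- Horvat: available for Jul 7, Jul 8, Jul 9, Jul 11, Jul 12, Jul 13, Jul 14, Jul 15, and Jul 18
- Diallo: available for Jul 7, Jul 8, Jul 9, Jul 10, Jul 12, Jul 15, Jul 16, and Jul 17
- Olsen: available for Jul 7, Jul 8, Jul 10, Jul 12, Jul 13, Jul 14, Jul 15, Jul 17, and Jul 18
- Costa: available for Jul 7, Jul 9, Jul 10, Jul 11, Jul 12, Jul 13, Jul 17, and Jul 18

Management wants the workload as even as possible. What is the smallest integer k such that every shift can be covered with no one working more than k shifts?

With 4 guards and 12 worker-slots to fill, someone must work at least ⌈12/4⌉ = 3 shifts, so k ≥ 3.
k = 3 works: Jul 7→Costa, Jul 8→Horvat, Jul 9→Diallo, Jul 10→Diallo, Jul 11→Horvat, Jul 12→Costa, Jul 13→Olsen, Jul 14→Horvat, Jul 15→Olsen, Jul 16→Diallo, Jul 17→Olsen, Jul 18→Costa.
Loads: Horvat 3, Diallo 3, Olsen 3, Costa 3 — all ≤ 3.

3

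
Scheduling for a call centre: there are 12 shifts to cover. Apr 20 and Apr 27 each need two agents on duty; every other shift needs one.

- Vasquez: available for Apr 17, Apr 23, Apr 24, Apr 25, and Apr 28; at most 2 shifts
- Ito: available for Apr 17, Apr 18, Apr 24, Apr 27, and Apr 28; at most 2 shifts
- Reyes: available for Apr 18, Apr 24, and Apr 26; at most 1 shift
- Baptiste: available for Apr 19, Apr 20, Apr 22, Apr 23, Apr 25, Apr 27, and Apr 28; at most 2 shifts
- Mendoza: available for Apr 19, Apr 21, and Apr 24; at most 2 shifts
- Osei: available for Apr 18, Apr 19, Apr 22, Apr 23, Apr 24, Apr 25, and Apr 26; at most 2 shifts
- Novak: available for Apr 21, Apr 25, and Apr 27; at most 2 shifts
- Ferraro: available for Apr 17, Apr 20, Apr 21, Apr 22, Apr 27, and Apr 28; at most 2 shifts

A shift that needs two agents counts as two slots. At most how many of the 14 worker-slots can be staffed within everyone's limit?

14

Total capacity across all agents is 2+2+1+2+2+2+2+2 = 15, and 14 slots are needed, so at most 14 can be filled.
An assignment achieving 14: Apr 17→Vasquez, Apr 18→Ito, Apr 19→Baptiste, Apr 20→Baptiste+Ferraro, Apr 21→Mendoza, Apr 22→Osei, Apr 23→Vasquez, Apr 24→Mendoza, Apr 25→Osei, Apr 26→Reyes, Apr 27→Ito+Novak, Apr 28→Ferraro.
Loads: Vasquez 2/2, Ito 2/2, Reyes 1/1, Baptiste 2/2, Mendoza 2/2, Osei 2/2, Novak 1/2, Ferraro 2/2.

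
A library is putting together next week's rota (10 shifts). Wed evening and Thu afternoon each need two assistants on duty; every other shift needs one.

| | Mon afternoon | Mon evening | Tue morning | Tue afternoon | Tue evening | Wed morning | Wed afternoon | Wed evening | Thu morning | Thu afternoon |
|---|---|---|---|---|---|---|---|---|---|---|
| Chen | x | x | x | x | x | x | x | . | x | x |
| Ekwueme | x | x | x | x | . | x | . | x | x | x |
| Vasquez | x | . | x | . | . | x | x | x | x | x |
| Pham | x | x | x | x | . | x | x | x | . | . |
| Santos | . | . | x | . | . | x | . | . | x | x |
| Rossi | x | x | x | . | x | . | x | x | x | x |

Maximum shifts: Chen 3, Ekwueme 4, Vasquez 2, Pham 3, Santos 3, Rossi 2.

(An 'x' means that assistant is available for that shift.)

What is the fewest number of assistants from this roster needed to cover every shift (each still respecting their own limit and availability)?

4

12 slots to fill and no one can take more than 4, so at least ⌈12/4⌉ = 3 assistants are needed.
Any 3 assistants together have capacity at most 4+3+3 = 10 < 12 slots, so 3 can never suffice.
Chen, Ekwueme, Vasquez, and Pham alone can cover everything: Mon afternoon→Ekwueme, Mon evening→Chen, Tue morning→Pham, Tue afternoon→Chen, Tue evening→Chen, Wed morning→Pham, Wed afternoon→Vasquez, Wed evening→Ekwueme+Pham, Thu morning→Ekwueme, Thu afternoon→Ekwueme+Vasquez.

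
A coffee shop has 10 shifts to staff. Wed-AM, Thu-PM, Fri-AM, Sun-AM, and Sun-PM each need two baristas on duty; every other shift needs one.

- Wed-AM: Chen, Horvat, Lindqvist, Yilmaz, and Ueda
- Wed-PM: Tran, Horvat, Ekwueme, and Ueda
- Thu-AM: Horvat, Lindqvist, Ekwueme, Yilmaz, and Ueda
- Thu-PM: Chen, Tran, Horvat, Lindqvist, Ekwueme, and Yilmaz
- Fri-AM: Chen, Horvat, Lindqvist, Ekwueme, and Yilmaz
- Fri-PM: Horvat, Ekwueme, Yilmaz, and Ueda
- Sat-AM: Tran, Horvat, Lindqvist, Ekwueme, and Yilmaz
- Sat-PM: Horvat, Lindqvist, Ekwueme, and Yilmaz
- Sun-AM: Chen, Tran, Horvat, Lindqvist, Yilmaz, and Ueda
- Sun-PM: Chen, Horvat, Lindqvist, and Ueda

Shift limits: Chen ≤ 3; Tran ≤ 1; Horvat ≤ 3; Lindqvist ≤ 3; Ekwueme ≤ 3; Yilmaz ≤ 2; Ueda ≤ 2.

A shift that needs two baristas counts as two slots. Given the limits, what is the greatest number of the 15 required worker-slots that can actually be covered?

Total capacity across all baristas is 3+1+3+3+3+2+2 = 17, and 15 slots are needed, so at most 15 can be filled.
An assignment achieving 15: Wed-AM→Chen+Lindqvist, Wed-PM→Tran, Thu-AM→Lindqvist, Thu-PM→Ekwueme+Yilmaz, Fri-AM→Chen+Lindqvist, Fri-PM→Horvat, Sat-AM→Ekwueme, Sat-PM→Horvat, Sun-AM→Yilmaz+Ueda, Sun-PM→Chen+Horvat.
Loads: Chen 3/3, Tran 1/1, Horvat 3/3, Lindqvist 3/3, Ekwueme 2/3, Yilmaz 2/2, Ueda 1/2.

15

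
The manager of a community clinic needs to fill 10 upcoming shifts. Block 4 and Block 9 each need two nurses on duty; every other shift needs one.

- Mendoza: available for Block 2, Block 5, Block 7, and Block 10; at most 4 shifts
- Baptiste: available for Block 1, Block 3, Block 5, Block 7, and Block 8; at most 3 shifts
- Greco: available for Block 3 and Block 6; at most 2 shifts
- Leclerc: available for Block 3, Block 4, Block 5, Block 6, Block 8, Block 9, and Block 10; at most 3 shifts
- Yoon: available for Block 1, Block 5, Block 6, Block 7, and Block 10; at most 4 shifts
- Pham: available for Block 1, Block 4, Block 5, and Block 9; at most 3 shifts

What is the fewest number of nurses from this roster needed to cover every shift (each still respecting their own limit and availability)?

4

12 slots to fill and no one can take more than 4, so at least ⌈12/4⌉ = 3 nurses are needed.
Any 3 nurses together have capacity at most 4+4+3 = 11 < 12 slots, so 3 can never suffice.
Mendoza, Baptiste, Leclerc, and Pham alone can cover everything: Block 1→Baptiste, Block 2→Mendoza, Block 3→Baptiste, Block 4→Leclerc+Pham, Block 5→Mendoza, Block 6→Leclerc, Block 7→Mendoza, Block 8→Baptiste, Block 9→Leclerc+Pham, Block 10→Mendoza.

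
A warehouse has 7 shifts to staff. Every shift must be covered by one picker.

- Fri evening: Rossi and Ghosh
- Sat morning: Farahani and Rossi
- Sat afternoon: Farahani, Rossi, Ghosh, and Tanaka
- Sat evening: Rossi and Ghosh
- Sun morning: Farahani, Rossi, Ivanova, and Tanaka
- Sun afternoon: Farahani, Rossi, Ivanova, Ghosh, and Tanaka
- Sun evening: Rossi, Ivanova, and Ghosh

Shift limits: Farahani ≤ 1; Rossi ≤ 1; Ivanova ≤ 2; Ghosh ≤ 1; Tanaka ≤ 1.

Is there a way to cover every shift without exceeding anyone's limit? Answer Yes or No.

No

Total capacity is 1+1+2+1+1 = 6 but 7 worker-slots are needed — infeasible.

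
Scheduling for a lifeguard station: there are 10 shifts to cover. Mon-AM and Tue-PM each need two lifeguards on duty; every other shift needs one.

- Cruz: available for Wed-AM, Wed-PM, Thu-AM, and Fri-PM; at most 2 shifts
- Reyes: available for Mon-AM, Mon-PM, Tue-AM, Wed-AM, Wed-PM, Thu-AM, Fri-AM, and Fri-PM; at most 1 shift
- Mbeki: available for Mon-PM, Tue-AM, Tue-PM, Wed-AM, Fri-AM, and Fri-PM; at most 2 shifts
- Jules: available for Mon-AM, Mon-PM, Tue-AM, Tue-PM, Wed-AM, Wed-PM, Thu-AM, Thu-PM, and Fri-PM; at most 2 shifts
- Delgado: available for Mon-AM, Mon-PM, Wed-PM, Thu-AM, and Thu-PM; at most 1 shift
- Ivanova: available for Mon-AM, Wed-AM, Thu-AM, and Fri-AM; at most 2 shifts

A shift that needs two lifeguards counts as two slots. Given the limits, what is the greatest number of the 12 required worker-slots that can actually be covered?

10

Total capacity across all lifeguards is 2+1+2+2+1+2 = 10, and 12 slots are needed, so at most 10 can be filled.
An assignment achieving 10: Mon-AM→Delgado+Ivanova, Tue-AM→Reyes, Tue-PM→Mbeki+Jules, Wed-AM→Ivanova, Wed-PM→Cruz, Thu-PM→Jules, Fri-AM→Mbeki, Fri-PM→Cruz.
Loads: Cruz 2/2, Reyes 1/1, Mbeki 2/2, Jules 2/2, Delgado 1/1, Ivanova 2/2.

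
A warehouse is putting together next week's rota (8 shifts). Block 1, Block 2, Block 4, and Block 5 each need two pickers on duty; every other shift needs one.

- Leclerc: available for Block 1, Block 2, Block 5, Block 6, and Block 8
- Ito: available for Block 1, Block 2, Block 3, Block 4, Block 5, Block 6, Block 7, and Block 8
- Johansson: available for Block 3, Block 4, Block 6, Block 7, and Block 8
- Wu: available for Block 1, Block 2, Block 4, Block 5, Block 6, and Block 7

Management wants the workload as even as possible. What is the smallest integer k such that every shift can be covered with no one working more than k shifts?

With 4 pickers and 12 worker-slots to fill, someone must work at least ⌈12/4⌉ = 3 shifts, so k ≥ 3.
k = 3 works: Block 1→Leclerc+Ito, Block 2→Leclerc+Ito, Block 3→Ito, Block 4→Johansson+Wu, Block 5→Leclerc+Wu, Block 6→Wu, Block 7→Johansson, Block 8→Johansson.
Loads: Leclerc 3, Ito 3, Johansson 3, Wu 3 — all ≤ 3.

3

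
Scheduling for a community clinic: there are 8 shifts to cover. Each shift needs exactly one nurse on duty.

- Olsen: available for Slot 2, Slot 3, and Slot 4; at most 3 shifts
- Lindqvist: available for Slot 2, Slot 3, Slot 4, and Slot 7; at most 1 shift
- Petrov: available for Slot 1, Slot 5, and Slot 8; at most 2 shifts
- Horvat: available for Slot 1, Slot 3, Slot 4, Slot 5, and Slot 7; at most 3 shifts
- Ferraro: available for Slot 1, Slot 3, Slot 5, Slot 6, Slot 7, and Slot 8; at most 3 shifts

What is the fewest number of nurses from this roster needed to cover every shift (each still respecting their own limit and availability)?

3

8 slots to fill and no one can take more than 3, so at least ⌈8/3⌉ = 3 nurses are needed.
Olsen, Petrov, and Ferraro alone can cover everything: Slot 1→Petrov, Slot 2→Olsen, Slot 3→Olsen, Slot 4→Olsen, Slot 5→Petrov, Slot 6→Ferraro, Slot 7→Ferraro, Slot 8→Ferraro.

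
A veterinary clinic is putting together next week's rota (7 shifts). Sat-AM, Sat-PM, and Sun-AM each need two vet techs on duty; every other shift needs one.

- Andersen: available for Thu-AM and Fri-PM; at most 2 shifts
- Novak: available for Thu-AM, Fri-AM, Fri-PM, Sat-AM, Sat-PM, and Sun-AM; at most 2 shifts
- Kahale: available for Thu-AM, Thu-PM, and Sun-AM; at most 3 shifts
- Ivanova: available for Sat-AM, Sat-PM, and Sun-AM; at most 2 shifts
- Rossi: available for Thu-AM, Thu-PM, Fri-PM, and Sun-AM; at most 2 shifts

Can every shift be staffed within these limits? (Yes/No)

Total capacity is 11 and 10 slots are needed, so capacity alone doesn't rule it out.
Shifts {Fri-AM, Sat-AM, Sat-PM} need 5 worker-slots in total, but the vet techs available for any of those shifts (Novak and Ivanova) can supply at most 4 among them. So no valid schedule exists.

No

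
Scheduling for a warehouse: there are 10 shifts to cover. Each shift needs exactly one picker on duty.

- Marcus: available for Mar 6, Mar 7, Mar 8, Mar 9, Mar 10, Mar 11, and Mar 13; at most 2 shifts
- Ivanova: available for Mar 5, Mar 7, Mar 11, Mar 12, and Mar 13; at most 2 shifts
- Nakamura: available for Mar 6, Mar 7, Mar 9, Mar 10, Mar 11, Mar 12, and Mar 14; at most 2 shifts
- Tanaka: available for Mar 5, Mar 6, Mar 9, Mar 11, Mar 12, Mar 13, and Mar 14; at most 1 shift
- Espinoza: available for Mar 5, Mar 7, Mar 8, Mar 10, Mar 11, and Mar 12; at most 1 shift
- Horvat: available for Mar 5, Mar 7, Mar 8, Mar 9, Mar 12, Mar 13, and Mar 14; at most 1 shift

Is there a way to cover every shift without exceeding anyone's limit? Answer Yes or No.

Total capacity is 2+2+2+1+1+1 = 9 but 10 worker-slots are needed — infeasible.

No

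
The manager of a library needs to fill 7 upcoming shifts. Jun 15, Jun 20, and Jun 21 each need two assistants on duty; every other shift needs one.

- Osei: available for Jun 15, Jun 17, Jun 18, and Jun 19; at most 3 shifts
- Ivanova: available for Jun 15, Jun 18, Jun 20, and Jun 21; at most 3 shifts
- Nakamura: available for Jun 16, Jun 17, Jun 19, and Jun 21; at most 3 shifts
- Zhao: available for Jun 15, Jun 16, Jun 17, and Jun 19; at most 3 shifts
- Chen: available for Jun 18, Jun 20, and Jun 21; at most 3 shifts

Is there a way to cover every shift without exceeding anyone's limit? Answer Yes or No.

Yes

Jun 20 can only be covered by Ivanova and Chen, so that assignment is forced.
One valid schedule: Jun 15→Osei+Ivanova, Jun 16→Nakamura, Jun 17→Osei, Jun 18→Osei, Jun 19→Nakamura, Jun 20→Ivanova+Chen, Jun 21→Ivanova+Nakamura.
Loads: Osei 3/3, Ivanova 3/3, Nakamura 3/3, Zhao 0/3, Chen 1/3 — all within limits.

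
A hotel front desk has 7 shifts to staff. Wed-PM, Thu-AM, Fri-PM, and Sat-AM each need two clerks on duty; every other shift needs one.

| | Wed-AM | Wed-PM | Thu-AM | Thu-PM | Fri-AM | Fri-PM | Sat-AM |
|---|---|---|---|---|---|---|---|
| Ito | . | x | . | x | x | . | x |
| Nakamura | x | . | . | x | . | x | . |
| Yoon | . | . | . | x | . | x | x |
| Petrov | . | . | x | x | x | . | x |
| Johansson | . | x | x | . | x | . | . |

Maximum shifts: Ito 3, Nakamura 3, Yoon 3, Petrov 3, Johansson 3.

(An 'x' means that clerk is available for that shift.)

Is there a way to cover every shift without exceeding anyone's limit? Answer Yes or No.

Yes

Wed-AM can only be covered by Nakamura, so that assignment is forced.
Wed-PM can only be covered by Ito and Johansson, so that assignment is forced.
Thu-AM can only be covered by Petrov and Johansson, so that assignment is forced.
One valid schedule: Wed-AM→Nakamura, Wed-PM→Ito+Johansson, Thu-AM→Petrov+Johansson, Thu-PM→Nakamura, Fri-AM→Ito, Fri-PM→Nakamura+Yoon, Sat-AM→Ito+Yoon.
Loads: Ito 3/3, Nakamura 3/3, Yoon 2/3, Petrov 1/3, Johansson 2/3 — all within limits.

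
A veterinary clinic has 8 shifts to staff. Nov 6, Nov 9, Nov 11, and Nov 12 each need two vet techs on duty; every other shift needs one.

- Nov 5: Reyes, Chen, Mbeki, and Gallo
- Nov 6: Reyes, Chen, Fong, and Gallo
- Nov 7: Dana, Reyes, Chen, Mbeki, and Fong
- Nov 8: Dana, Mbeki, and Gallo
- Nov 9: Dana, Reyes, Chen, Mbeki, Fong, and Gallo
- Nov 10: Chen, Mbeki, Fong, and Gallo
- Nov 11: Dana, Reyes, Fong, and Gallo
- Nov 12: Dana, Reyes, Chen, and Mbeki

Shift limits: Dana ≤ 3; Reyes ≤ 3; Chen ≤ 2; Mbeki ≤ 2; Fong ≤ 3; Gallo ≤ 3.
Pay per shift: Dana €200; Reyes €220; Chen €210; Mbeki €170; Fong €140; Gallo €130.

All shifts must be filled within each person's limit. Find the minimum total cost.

Picking the cheapest available vet tech for each shift independently would cost €1710, but that ignores the shift limits.
An optimal schedule: Nov 5→Gallo, Nov 6→Fong+Chen, Nov 7→Fong, Nov 8→Gallo, Nov 9→Mbeki+Dana, Nov 10→Gallo, Nov 11→Fong+Dana, Nov 12→Mbeki+Dana.
Total: 130 + 140 + 210 + 140 + 130 + 170 + 200 + 130 + 140 + 200 + 170 + 200 = €1960.

€1960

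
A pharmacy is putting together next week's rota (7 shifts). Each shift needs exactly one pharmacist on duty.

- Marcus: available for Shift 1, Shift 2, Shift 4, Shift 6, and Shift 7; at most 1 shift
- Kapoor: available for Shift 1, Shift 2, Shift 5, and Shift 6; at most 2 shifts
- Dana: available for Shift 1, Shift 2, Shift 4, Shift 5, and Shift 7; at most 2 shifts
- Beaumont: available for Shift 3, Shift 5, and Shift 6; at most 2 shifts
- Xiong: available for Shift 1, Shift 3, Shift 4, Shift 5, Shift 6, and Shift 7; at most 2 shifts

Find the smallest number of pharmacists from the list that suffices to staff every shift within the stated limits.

4

7 slots to fill and no one can take more than 2, so at least ⌈7/2⌉ = 4 pharmacists are needed.
Marcus, Kapoor, Dana, and Beaumont alone can cover everything: Shift 1→Kapoor, Shift 2→Kapoor, Shift 3→Beaumont, Shift 4→Marcus, Shift 5→Dana, Shift 6→Beaumont, Shift 7→Dana.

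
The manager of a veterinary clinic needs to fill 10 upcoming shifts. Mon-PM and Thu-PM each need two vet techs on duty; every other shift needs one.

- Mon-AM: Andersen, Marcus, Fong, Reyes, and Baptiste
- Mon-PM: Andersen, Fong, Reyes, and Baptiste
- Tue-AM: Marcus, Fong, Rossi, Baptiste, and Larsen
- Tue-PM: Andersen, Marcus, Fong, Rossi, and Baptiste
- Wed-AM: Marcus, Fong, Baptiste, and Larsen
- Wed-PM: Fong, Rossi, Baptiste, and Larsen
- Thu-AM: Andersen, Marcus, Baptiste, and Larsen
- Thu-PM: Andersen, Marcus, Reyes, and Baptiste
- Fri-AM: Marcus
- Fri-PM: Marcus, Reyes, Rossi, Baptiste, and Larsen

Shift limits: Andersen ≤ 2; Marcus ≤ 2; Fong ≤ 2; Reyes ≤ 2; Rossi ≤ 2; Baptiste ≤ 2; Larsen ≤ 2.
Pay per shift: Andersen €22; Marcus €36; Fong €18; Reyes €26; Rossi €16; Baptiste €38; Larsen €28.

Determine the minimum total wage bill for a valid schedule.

Fri-AM can only be covered by Marcus, so that assignment is forced.
Picking the cheapest available vet tech for each shift independently would cost €246, but that ignores the shift limits.
An optimal schedule: Mon-AM→Fong, Mon-PM→Andersen+Reyes, Tue-AM→Larsen, Tue-PM→Rossi, Wed-AM→Fong, Wed-PM→Rossi, Thu-AM→Andersen, Thu-PM→Reyes+Marcus, Fri-AM→Marcus, Fri-PM→Larsen.
Total: 18 + 22 + 26 + 28 + 16 + 18 + 16 + 22 + 26 + 36 + 36 + 28 = €292.

€292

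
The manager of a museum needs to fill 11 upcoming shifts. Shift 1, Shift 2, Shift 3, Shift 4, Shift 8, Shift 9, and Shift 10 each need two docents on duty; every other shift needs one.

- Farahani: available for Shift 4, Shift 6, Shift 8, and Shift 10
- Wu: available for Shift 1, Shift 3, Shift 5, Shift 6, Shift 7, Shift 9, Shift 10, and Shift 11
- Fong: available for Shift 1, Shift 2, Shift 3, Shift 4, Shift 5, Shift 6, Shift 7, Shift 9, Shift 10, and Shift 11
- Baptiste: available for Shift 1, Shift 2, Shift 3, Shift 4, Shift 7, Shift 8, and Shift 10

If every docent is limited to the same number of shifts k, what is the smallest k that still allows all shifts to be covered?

With 4 docents and 18 worker-slots to fill, someone must work at least ⌈18/4⌉ = 5 shifts, so k ≥ 5.
k = 5 works: Shift 1→Wu+Fong, Shift 2→Fong+Baptiste, Shift 3→Wu+Fong, Shift 4→Farahani+Fong, Shift 5→Wu, Shift 6→Farahani, Shift 7→Baptiste, Shift 8→Farahani+Baptiste, Shift 9→Wu+Fong, Shift 10→Farahani+Baptiste, Shift 11→Wu.
Loads: Farahani 4, Wu 5, Fong 5, Baptiste 4 — all ≤ 5.

5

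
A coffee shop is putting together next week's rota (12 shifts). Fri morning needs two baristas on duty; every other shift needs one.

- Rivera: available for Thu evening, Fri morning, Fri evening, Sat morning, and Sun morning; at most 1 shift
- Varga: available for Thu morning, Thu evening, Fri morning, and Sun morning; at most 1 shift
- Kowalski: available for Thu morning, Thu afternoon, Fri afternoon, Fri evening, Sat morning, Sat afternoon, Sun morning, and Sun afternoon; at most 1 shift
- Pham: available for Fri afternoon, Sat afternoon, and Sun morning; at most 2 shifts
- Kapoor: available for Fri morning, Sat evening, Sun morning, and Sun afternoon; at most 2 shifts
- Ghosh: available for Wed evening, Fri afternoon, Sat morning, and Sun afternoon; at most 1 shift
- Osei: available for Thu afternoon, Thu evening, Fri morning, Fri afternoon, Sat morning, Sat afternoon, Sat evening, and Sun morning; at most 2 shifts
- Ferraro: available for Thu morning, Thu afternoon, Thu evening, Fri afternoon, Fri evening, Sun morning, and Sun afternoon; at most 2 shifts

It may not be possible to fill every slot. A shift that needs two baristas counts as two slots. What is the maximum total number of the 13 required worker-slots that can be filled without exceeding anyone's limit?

Total capacity across all baristas is 1+1+1+2+2+1+2+2 = 12, and 13 slots are needed, so at most 12 can be filled.
An assignment achieving 12: Wed evening→Ghosh, Thu morning→Varga, Thu afternoon→Kowalski, Thu evening→Osei, Fri morning→Kapoor+Osei, Fri afternoon→Pham, Fri evening→Rivera, Sat afternoon→Pham, Sat evening→Kapoor, Sun morning→Ferraro, Sun afternoon→Ferraro.
Loads: Rivera 1/1, Varga 1/1, Kowalski 1/1, Pham 2/2, Kapoor 2/2, Ghosh 1/1, Osei 2/2, Ferraro 2/2.

12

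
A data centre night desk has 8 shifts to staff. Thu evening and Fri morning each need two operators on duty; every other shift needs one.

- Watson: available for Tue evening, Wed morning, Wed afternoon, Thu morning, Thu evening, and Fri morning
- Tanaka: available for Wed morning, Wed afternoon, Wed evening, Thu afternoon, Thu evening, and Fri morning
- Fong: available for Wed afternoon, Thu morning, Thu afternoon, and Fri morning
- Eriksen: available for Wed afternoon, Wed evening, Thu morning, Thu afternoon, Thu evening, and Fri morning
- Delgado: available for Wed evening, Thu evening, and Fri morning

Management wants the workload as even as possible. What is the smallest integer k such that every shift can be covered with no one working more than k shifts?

2

With 5 operators and 10 worker-slots to fill, someone must work at least ⌈10/5⌉ = 2 shifts, so k ≥ 2.
k = 2 works: Tue evening→Watson, Wed morning→Watson, Wed afternoon→Fong, Wed evening→Tanaka, Thu morning→Fong, Thu afternoon→Tanaka, Thu evening→Eriksen+Delgado, Fri morning→Eriksen+Delgado.
Loads: Watson 2, Tanaka 2, Fong 2, Eriksen 2, Delgado 2 — all ≤ 2.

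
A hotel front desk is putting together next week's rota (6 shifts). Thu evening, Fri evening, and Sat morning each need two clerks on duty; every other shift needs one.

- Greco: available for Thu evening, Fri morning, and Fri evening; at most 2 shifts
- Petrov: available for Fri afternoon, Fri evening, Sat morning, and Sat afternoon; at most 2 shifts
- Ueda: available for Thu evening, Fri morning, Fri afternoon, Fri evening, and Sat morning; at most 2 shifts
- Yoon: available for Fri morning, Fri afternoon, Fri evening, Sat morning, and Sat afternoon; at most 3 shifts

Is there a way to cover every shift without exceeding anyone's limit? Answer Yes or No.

Yes

Thu evening can only be covered by Greco and Ueda, so that assignment is forced.
One valid schedule: Thu evening→Greco+Ueda, Fri morning→Greco, Fri afternoon→Yoon, Fri evening→Ueda+Yoon, Sat morning→Petrov+Yoon, Sat afternoon→Petrov.
Loads: Greco 2/2, Petrov 2/2, Ueda 2/2, Yoon 3/3 — all within limits.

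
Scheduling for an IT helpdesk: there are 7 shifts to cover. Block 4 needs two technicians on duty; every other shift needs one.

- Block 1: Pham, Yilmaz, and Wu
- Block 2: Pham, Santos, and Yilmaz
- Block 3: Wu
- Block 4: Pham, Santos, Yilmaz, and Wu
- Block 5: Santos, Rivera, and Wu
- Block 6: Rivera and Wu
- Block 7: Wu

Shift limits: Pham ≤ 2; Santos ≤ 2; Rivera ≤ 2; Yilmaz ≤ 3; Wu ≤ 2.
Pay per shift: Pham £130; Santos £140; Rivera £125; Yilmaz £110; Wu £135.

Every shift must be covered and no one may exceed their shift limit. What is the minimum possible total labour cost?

£980

Block 3 can only be covered by Wu, so that assignment is forced.
Block 7 can only be covered by Wu, so that assignment is forced.
Picking the cheapest available technician for each shift independently would cost £980, and that bound is achievable.
An optimal schedule: Block 1→Yilmaz, Block 2→Yilmaz, Block 3→Wu, Block 4→Yilmaz+Pham, Block 5→Rivera, Block 6→Rivera, Block 7→Wu.
Total: 110 + 110 + 135 + 110 + 130 + 125 + 125 + 135 = £980.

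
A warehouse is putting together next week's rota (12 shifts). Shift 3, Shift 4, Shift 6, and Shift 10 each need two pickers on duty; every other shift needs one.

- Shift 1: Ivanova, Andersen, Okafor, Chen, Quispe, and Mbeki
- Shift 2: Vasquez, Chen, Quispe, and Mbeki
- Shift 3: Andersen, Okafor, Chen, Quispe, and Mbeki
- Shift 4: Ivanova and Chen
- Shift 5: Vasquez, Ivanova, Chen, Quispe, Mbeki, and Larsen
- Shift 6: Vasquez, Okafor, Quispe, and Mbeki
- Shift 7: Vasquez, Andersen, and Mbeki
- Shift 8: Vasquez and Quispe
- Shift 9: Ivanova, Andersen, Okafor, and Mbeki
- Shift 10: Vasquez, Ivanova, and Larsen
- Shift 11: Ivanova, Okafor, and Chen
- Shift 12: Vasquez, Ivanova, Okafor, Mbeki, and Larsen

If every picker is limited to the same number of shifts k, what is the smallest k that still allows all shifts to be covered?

With 8 pickers and 16 worker-slots to fill, someone must work at least ⌈16/8⌉ = 2 shifts, so k ≥ 2.
k = 2 works: Shift 1→Andersen, Shift 2→Chen, Shift 3→Quispe+Mbeki, Shift 4→Ivanova+Chen, Shift 5→Larsen, Shift 6→Quispe+Mbeki, Shift 7→Vasquez, Shift 8→Vasquez, Shift 9→Andersen, Shift 10→Ivanova+Larsen, Shift 11→Okafor, Shift 12→Okafor.
Loads: Vasquez 2, Ivanova 2, Andersen 2, Okafor 2, Chen 2, Quispe 2, Mbeki 2, Larsen 2 — all ≤ 2.

2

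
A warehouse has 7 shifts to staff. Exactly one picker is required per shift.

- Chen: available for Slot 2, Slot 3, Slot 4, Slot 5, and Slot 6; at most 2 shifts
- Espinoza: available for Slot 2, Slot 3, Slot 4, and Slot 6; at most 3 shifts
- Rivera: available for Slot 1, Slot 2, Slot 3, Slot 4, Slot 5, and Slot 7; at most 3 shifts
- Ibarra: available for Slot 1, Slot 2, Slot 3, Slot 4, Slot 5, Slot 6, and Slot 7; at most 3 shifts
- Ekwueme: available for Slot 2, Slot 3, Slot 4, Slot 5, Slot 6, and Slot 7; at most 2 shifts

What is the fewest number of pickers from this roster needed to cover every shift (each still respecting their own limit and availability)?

3

7 slots to fill and no one can take more than 3, so at least ⌈7/3⌉ = 3 pickers are needed.
Chen, Espinoza, and Rivera alone can cover everything: Slot 1→Rivera, Slot 2→Espinoza, Slot 3→Espinoza, Slot 4→Espinoza, Slot 5→Chen, Slot 6→Chen, Slot 7→Rivera.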